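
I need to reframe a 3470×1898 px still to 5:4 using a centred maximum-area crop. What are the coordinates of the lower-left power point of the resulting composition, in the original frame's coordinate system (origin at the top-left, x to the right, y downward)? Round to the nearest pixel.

x = 1340 px, y = 1265 px

3470/1898 > 5/4, so the 5:4 crop keeps the full height 1898 and trims width to 1898 × 5/4 = 2372.50 px.
Left offset = (3470 − 2372.50)/2 = 548.75 px; top offset = 0.
Lower-left is one-third across and two-thirds down within the crop:
x = 548.75 + 1 × 2372.50/3 ≈ 1340; y = 0.00 + 2 × 1898.00/3 ≈ 1265.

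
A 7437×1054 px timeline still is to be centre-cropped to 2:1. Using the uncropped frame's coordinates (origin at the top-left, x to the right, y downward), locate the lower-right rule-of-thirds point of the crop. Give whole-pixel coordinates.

(4070, 703)

7437/1054 > 2/1, so the 2:1 crop keeps the full height 1054 and trims width to 1054 × 2/1 = 2108.00 px.
Left offset = (7437 − 2108.00)/2 = 2664.50 px; top offset = 0.
Lower-right is two-thirds across and two-thirds down within the crop:
x = 2664.50 + 2 × 2108.00/3 ≈ 4070; y = 0.00 + 2 × 1054.00/3 ≈ 703.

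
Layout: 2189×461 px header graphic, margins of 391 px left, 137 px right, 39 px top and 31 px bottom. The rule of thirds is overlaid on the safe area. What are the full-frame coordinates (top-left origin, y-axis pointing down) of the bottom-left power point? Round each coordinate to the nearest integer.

Content width = 2189 − 391 − 137 = 1661 px; content height = 461 − 39 − 31 = 391 px.
Bottom-left is one-third across and two-thirds down within the safe area.
x = 391 + 1 × 1661/3 = 391 + 553.67 ≈ 945
y = 39 + 2 × 391/3 = 39 + 260.67 ≈ 300

(945, 300)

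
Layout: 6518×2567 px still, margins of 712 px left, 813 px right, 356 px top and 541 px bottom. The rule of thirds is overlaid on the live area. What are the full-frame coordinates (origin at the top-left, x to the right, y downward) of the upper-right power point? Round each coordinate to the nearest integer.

Content width = 6518 − 712 − 813 = 4993 px; content height = 2567 − 356 − 541 = 1670 px.
Upper-right is two-thirds across and one-third down within the live area.
x = 712 + 2 × 4993/3 = 712 + 3328.67 ≈ 4041
y = 356 + 1 × 1670/3 = 356 + 556.67 ≈ 913

x = 4041 px, y = 913 px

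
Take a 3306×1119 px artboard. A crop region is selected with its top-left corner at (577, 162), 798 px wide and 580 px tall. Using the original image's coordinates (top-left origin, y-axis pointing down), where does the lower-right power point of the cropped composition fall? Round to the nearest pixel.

One third of the crop width 798 is 266.00 px.
One third of the crop height 580 is 193.33 px.
The lower-right point is two-thirds across and two-thirds down within the crop:
x = 577 + 2 × 266.00 ≈ 1109; y = 162 + 2 × 193.33 ≈ 549.

(1109, 549)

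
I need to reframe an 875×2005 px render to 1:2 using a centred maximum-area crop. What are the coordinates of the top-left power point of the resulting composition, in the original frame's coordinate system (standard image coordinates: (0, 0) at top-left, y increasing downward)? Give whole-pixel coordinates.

875/2005 < 1/2, so the 1:2 crop keeps the full width 875 and trims height to 875 × 2/1 = 1750.00 px.
Top offset = (2005 − 1750.00)/2 = 127.50 px; left offset = 0.
Top-left is one-third across and one-third down within the crop:
x = 0.00 + 1 × 875.00/3 ≈ 292; y = 127.50 + 1 × 1750.00/3 ≈ 711.

x = 292 px, y = 711 px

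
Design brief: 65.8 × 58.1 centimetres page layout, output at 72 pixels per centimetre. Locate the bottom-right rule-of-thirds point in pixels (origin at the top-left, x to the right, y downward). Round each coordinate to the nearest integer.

(3158, 2789)

In pixels the canvas is 65.8 × 72 = 4737.6 wide and 58.1 × 72 = 4183.2 tall.
The bottom-right point is two-thirds across and two-thirds down:
x = 2 × 4737.6/3 ≈ 3158; y = 2 × 4183.2/3 ≈ 2789.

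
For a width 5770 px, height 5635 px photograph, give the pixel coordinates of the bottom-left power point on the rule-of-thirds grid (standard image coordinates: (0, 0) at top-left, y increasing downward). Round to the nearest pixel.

x = 1923 px, y = 3757 px

The bottom-left point sits one-third of the way across and two-thirds of the way down.
x = 1 × 5770/3 ≈ 1923; y = 2 × 5635/3 ≈ 3757.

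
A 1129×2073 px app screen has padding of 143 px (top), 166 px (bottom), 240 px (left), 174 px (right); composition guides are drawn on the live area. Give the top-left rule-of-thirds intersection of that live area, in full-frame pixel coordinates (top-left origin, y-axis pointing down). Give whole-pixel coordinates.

Content width = 1129 − 240 − 174 = 715 px; content height = 2073 − 143 − 166 = 1764 px.
Top-left is one-third across and one-third down within the live area.
x = 240 + 1 × 715/3 = 240 + 238.33 ≈ 478
y = 143 + 1 × 1764/3 = 143 + 588.00 ≈ 731

(478, 731)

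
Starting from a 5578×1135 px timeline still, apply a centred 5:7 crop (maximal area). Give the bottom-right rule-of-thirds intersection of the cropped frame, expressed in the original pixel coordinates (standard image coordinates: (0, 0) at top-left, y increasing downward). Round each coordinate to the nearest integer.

(2924, 757)

5578/1135 > 5/7, so the 5:7 crop keeps the full height 1135 and trims width to 1135 × 5/7 = 810.71 px.
Left offset = (5578 − 810.71)/2 = 2383.64 px; top offset = 0.
Bottom-right is two-thirds across and two-thirds down within the crop:
x = 2383.64 + 2 × 810.71/3 ≈ 2924; y = 0.00 + 2 × 1135.00/3 ≈ 757.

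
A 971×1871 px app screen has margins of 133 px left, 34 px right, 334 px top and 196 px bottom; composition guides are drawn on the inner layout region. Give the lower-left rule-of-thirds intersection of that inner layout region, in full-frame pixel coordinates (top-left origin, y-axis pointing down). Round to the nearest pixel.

x = 401 px, y = 1228 px

Content width = 971 − 133 − 34 = 804 px; content height = 1871 − 334 − 196 = 1341 px.
Lower-left is one-third across and two-thirds down within the inner layout region.
x = 133 + 1 × 804/3 = 133 + 268.00 ≈ 401
y = 334 + 2 × 1341/3 = 334 + 894.00 ≈ 1228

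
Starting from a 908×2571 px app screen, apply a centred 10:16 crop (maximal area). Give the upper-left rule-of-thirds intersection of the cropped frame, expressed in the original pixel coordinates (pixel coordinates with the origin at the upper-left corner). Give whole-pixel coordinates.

(303, 1043)

908/2571 < 10/16, so the 10:16 crop keeps the full width 908 and trims height to 908 × 16/10 = 1452.80 px.
Top offset = (2571 − 1452.80)/2 = 559.10 px; left offset = 0.
Upper-left is one-third across and one-third down within the crop:
x = 0.00 + 1 × 908.00/3 ≈ 303; y = 559.10 + 1 × 1452.80/3 ≈ 1043.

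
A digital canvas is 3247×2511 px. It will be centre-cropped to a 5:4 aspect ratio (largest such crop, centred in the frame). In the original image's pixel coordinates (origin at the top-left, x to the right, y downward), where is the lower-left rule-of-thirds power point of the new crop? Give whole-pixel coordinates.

(1100, 1674)

3247/2511 > 5/4, so the 5:4 crop keeps the full height 2511 and trims width to 2511 × 5/4 = 3138.75 px.
Left offset = (3247 − 3138.75)/2 = 54.12 px; top offset = 0.
Lower-left is one-third across and two-thirds down within the crop:
x = 54.12 + 1 × 3138.75/3 ≈ 1100; y = 0.00 + 2 × 2511.00/3 ≈ 1674.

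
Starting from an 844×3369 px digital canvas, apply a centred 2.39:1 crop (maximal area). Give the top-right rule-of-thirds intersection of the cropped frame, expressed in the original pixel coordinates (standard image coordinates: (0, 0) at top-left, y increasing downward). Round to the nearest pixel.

x = 563 px, y = 1626 px

844/3369 < 2.39/1, so the 2.39:1 crop keeps the full width 844 and trims height to 844 × 1/2.39 = 353.14 px.
Top offset = (3369 − 353.14)/2 = 1507.93 px; left offset = 0.
Top-right is two-thirds across and one-third down within the crop:
x = 0.00 + 2 × 844.00/3 ≈ 563; y = 1507.93 + 1 × 353.14/3 ≈ 1626.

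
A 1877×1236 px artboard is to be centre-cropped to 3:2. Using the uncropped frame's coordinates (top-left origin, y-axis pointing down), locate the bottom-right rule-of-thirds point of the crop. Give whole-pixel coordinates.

1877/1236 > 3/2, so the 3:2 crop keeps the full height 1236 and trims width to 1236 × 3/2 = 1854.00 px.
Left offset = (1877 − 1854.00)/2 = 11.50 px; top offset = 0.
Bottom-right is two-thirds across and two-thirds down within the crop:
x = 11.50 + 2 × 1854.00/3 ≈ 1248; y = 0.00 + 2 × 1236.00/3 ≈ 824.

(1248, 824)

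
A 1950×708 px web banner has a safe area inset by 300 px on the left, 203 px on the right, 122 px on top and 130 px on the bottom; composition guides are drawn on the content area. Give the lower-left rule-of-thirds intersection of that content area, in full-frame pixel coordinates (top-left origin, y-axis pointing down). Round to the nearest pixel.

x = 782 px, y = 426 px

Content width = 1950 − 300 − 203 = 1447 px; content height = 708 − 122 − 130 = 456 px.
Lower-left is one-third across and two-thirds down within the content area.
x = 300 + 1 × 1447/3 = 300 + 482.33 ≈ 782
y = 122 + 2 × 456/3 = 122 + 304.00 ≈ 426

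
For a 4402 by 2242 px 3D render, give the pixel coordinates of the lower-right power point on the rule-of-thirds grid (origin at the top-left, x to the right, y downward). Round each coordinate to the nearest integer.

x = 2935 px, y = 1495 px

The lower-right point sits two-thirds of the way across and two-thirds of the way down.
x = 2 × 4402/3 ≈ 2935; y = 2 × 2242/3 ≈ 1495.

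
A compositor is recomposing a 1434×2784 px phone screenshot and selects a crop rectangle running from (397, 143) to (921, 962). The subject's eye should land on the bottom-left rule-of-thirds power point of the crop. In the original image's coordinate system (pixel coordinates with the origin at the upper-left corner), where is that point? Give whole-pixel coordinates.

Crop width = 921 − 397 = 524 px; one third is 174.67 px.
Crop height = 962 − 143 = 819 px; one third is 273.00 px.
The bottom-left point is one-third across and two-thirds down within the crop:
x = 397 + 1 × 174.67 ≈ 572; y = 143 + 2 × 273.00 ≈ 689.

(572, 689)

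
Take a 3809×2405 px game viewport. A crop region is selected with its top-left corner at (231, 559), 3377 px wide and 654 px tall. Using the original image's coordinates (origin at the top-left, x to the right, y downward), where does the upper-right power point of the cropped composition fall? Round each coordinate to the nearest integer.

x = 2482 px, y = 777 px

One third of the crop width 3377 is 1125.67 px.
One third of the crop height 654 is 218.00 px.
The upper-right point is two-thirds across and one-third down within the crop:
x = 231 + 2 × 1125.67 ≈ 2482; y = 559 + 1 × 218.00 ≈ 777.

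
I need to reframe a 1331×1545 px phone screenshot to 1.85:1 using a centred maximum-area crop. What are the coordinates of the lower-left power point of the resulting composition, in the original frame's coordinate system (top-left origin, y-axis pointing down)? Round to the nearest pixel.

x = 444 px, y = 892 px

1331/1545 < 1.85/1, so the 1.85:1 crop keeps the full width 1331 and trims height to 1331 × 1/1.85 = 719.46 px.
Top offset = (1545 − 719.46)/2 = 412.77 px; left offset = 0.
Lower-left is one-third across and two-thirds down within the crop:
x = 0.00 + 1 × 1331.00/3 ≈ 444; y = 412.77 + 2 × 719.46/3 ≈ 892.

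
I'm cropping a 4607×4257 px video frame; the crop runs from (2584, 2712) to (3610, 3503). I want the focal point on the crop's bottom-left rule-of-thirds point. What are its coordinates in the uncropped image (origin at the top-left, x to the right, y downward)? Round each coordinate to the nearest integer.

Crop width = 3610 − 2584 = 1026 px; one third is 342.00 px.
Crop height = 3503 − 2712 = 791 px; one third is 263.67 px.
The bottom-left point is one-third across and two-thirds down within the crop:
x = 2584 + 1 × 342.00 ≈ 2926; y = 2712 + 2 × 263.67 ≈ 3239.

x = 2926 px, y = 3239 px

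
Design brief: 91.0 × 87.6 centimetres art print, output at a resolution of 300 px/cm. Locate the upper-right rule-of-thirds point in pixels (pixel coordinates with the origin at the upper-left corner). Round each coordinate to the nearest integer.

In pixels the canvas is 91.0 × 300 = 27300 wide and 87.6 × 300 = 26280 tall.
The upper-right point is two-thirds across and one-third down:
x = 2 × 27300/3 ≈ 18200; y = 1 × 26280/3 ≈ 8760.

(18200, 8760)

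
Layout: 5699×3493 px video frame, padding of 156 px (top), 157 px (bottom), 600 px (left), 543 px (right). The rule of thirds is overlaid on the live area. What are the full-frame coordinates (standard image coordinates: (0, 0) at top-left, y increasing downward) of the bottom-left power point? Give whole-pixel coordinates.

Content width = 5699 − 600 − 543 = 4556 px; content height = 3493 − 156 − 157 = 3180 px.
Bottom-left is one-third across and two-thirds down within the live area.
x = 600 + 1 × 4556/3 = 600 + 1518.67 ≈ 2119
y = 156 + 2 × 3180/3 = 156 + 2120.00 ≈ 2276

x = 2119 px, y = 2276 px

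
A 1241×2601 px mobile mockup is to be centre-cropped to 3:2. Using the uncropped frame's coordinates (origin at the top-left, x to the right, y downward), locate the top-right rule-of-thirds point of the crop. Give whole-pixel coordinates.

x = 827 px, y = 1163 px

1241/2601 < 3/2, so the 3:2 crop keeps the full width 1241 and trims height to 1241 × 2/3 = 827.33 px.
Top offset = (2601 − 827.33)/2 = 886.83 px; left offset = 0.
Top-right is two-thirds across and one-third down within the crop:
x = 0.00 + 2 × 1241.00/3 ≈ 827; y = 886.83 + 1 × 827.33/3 ≈ 1163.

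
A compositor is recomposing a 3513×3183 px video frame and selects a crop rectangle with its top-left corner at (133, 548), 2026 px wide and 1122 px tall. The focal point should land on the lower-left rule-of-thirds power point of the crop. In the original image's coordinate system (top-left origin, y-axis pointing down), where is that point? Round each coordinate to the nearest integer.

x = 808 px, y = 1296 px

One third of the crop width 2026 is 675.33 px.
One third of the crop height 1122 is 374.00 px.
The lower-left point is one-third across and two-thirds down within the crop:
x = 133 + 1 × 675.33 ≈ 808; y = 548 + 2 × 374.00 ≈ 1296.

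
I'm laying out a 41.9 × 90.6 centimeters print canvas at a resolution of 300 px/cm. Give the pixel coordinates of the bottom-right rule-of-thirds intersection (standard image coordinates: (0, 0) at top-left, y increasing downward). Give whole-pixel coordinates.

In pixels the canvas is 41.9 × 300 = 12570 wide and 90.6 × 300 = 27180 tall.
The bottom-right point is two-thirds across and two-thirds down:
x = 2 × 12570/3 ≈ 8380; y = 2 × 27180/3 ≈ 18120.

x = 8380 px, y = 18120 px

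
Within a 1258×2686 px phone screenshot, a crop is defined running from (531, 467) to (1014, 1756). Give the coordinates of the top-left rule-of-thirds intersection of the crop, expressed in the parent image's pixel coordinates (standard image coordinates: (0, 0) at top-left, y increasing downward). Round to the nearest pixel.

(692, 897)

Crop width = 1014 − 531 = 483 px; one third is 161.00 px.
Crop height = 1756 − 467 = 1289 px; one third is 429.67 px.
The top-left point is one-third across and one-third down within the crop:
x = 531 + 1 × 161.00 ≈ 692; y = 467 + 1 × 429.67 ≈ 897.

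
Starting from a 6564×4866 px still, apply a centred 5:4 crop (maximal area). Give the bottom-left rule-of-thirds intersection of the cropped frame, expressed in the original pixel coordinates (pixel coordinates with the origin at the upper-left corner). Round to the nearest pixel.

6564/4866 > 5/4, so the 5:4 crop keeps the full height 4866 and trims width to 4866 × 5/4 = 6082.50 px.
Left offset = (6564 − 6082.50)/2 = 240.75 px; top offset = 0.
Bottom-left is one-third across and two-thirds down within the crop:
x = 240.75 + 1 × 6082.50/3 ≈ 2268; y = 0.00 + 2 × 4866.00/3 ≈ 3244.

x = 2268 px, y = 3244 px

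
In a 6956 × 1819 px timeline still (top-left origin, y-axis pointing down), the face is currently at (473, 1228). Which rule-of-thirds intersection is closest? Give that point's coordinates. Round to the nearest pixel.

Third lines: x ∈ {2319, 4637}, y ∈ {606, 1213}.
473 is closer to x = 2319; 1228 is closer to y = 1213.
So the nearest intersection is the lower-left power point.

(2319, 1213)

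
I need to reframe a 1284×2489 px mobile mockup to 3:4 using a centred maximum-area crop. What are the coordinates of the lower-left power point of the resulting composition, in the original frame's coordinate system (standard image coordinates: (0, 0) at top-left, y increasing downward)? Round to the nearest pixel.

1284/2489 < 3/4, so the 3:4 crop keeps the full width 1284 and trims height to 1284 × 4/3 = 1712.00 px.
Top offset = (2489 − 1712.00)/2 = 388.50 px; left offset = 0.
Lower-left is one-third across and two-thirds down within the crop:
x = 0.00 + 1 × 1284.00/3 ≈ 428; y = 388.50 + 2 × 1712.00/3 ≈ 1530.

x = 428 px, y = 1530 px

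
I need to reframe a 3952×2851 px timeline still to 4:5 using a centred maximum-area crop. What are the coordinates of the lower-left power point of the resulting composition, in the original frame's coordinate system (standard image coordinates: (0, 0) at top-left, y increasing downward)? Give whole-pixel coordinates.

x = 1596 px, y = 1901 px

3952/2851 > 4/5, so the 4:5 crop keeps the full height 2851 and trims width to 2851 × 4/5 = 2280.80 px.
Left offset = (3952 − 2280.80)/2 = 835.60 px; top offset = 0.
Lower-left is one-third across and two-thirds down within the crop:
x = 835.60 + 1 × 2280.80/3 ≈ 1596; y = 0.00 + 2 × 2851.00/3 ≈ 1901.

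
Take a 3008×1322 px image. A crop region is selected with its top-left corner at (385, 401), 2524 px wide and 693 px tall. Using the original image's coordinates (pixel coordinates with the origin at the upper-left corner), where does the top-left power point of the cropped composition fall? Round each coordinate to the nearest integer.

(1226, 632)

One third of the crop width 2524 is 841.33 px.
One third of the crop height 693 is 231.00 px.
The top-left point is one-third across and one-third down within the crop:
x = 385 + 1 × 841.33 ≈ 1226; y = 401 + 1 × 231.00 ≈ 632.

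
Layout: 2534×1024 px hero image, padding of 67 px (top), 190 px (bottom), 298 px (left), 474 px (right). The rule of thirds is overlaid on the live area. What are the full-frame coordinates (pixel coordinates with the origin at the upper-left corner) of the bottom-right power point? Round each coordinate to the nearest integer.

Content width = 2534 − 298 − 474 = 1762 px; content height = 1024 − 67 − 190 = 767 px.
Bottom-right is two-thirds across and two-thirds down within the live area.
x = 298 + 2 × 1762/3 = 298 + 1174.67 ≈ 1473
y = 67 + 2 × 767/3 = 67 + 511.33 ≈ 578

(1473, 578)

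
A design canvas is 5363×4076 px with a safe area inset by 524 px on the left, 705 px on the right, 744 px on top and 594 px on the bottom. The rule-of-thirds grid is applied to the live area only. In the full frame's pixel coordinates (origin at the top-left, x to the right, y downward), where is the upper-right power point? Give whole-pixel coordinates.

Content width = 5363 − 524 − 705 = 4134 px; content height = 4076 − 744 − 594 = 2738 px.
Upper-right is two-thirds across and one-third down within the live area.
x = 524 + 2 × 4134/3 = 524 + 2756.00 ≈ 3280
y = 744 + 1 × 2738/3 = 744 + 912.67 ≈ 1657

x = 3280 px, y = 1657 px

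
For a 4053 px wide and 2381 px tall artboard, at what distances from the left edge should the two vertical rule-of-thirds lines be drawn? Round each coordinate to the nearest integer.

4053 / 3 = 1351, so the vertical lines sit at one and two thirds of 4053.

1351 px and 2702 px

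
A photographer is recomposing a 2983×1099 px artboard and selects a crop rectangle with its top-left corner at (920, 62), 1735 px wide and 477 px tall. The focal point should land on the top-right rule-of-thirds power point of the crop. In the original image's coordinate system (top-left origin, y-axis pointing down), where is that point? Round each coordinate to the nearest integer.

One third of the crop width 1735 is 578.33 px.
One third of the crop height 477 is 159.00 px.
The top-right point is two-thirds across and one-third down within the crop:
x = 920 + 2 × 578.33 ≈ 2077; y = 62 + 1 × 159.00 ≈ 221.

(2077, 221)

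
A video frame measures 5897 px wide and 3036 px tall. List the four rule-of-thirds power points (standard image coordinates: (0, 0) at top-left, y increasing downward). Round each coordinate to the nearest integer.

(1966, 1012), (3931, 1012), (1966, 2024), (3931, 2024)

One third of 5897 is 1965.67; one third of 3036 is 1012.
Vertical third lines at x = 1966 and x = 3931; horizontal third lines at y = 1012 and y = 2024.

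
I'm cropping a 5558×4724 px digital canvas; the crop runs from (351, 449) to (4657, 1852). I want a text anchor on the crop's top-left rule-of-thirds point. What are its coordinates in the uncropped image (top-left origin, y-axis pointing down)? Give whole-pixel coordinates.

Crop width = 4657 − 351 = 4306 px; one third is 1435.33 px.
Crop height = 1852 − 449 = 1403 px; one third is 467.67 px.
The top-left point is one-third across and one-third down within the crop:
x = 351 + 1 × 1435.33 ≈ 1786; y = 449 + 1 × 467.67 ≈ 917.

x = 1786 px, y = 917 px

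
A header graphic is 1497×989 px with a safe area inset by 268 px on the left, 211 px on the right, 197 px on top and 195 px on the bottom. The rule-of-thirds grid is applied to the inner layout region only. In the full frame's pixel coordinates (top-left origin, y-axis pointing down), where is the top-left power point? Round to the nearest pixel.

Content width = 1497 − 268 − 211 = 1018 px; content height = 989 − 197 − 195 = 597 px.
Top-left is one-third across and one-third down within the inner layout region.
x = 268 + 1 × 1018/3 = 268 + 339.33 ≈ 607
y = 197 + 1 × 597/3 = 197 + 199.00 ≈ 396

(607, 396)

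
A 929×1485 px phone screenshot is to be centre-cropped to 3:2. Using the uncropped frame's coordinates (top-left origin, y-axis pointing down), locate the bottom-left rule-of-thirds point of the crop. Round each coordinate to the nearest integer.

929/1485 < 3/2, so the 3:2 crop keeps the full width 929 and trims height to 929 × 2/3 = 619.33 px.
Top offset = (1485 − 619.33)/2 = 432.83 px; left offset = 0.
Bottom-left is one-third across and two-thirds down within the crop:
x = 0.00 + 1 × 929.00/3 ≈ 310; y = 432.83 + 2 × 619.33/3 ≈ 846.

x = 310 px, y = 846 px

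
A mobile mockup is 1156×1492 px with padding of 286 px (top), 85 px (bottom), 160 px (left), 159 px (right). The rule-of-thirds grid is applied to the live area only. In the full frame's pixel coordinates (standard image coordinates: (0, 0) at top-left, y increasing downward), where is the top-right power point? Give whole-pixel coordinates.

(718, 660)

Content width = 1156 − 160 − 159 = 837 px; content height = 1492 − 286 − 85 = 1121 px.
Top-right is two-thirds across and one-third down within the live area.
x = 160 + 2 × 837/3 = 160 + 558.00 ≈ 718
y = 286 + 1 × 1121/3 = 286 + 373.67 ≈ 660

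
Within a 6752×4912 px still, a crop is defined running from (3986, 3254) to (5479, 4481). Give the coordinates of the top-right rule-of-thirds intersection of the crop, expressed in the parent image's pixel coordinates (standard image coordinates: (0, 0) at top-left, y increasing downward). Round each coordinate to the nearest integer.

(4981, 3663)

Crop width = 5479 − 3986 = 1493 px; one third is 497.67 px.
Crop height = 4481 − 3254 = 1227 px; one third is 409.00 px.
The top-right point is two-thirds across and one-third down within the crop:
x = 3986 + 2 × 497.67 ≈ 4981; y = 3254 + 1 × 409.00 ≈ 3663.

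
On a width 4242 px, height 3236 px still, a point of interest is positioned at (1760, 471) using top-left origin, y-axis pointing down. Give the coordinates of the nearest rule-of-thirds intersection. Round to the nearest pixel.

x = 1414 px, y = 1079 px

Third lines: x ∈ {1414, 2828}, y ∈ {1079, 2157}.
1760 is closer to x = 1414; 471 is closer to y = 1079.
So the nearest intersection is the upper-left power point.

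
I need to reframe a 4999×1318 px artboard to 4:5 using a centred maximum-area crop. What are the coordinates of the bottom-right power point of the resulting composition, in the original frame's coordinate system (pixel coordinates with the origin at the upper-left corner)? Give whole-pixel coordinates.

x = 2675 px, y = 879 px

4999/1318 > 4/5, so the 4:5 crop keeps the full height 1318 and trims width to 1318 × 4/5 = 1054.40 px.
Left offset = (4999 − 1054.40)/2 = 1972.30 px; top offset = 0.
Bottom-right is two-thirds across and two-thirds down within the crop:
x = 1972.30 + 2 × 1054.40/3 ≈ 2675; y = 0.00 + 2 × 1318.00/3 ≈ 879.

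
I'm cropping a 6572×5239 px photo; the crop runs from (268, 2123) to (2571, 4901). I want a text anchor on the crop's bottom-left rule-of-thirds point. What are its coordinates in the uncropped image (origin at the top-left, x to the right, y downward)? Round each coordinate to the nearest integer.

Crop width = 2571 − 268 = 2303 px; one third is 767.67 px.
Crop height = 4901 − 2123 = 2778 px; one third is 926.00 px.
The bottom-left point is one-third across and two-thirds down within the crop:
x = 268 + 1 × 767.67 ≈ 1036; y = 2123 + 2 × 926.00 ≈ 3975.

(1036, 3975)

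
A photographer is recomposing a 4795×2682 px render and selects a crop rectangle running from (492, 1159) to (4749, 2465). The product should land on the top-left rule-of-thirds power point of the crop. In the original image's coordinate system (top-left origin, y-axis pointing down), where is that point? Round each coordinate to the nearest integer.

x = 1911 px, y = 1594 px

Crop width = 4749 − 492 = 4257 px; one third is 1419.00 px.
Crop height = 2465 − 1159 = 1306 px; one third is 435.33 px.
The top-left point is one-third across and one-third down within the crop:
x = 492 + 1 × 1419.00 ≈ 1911; y = 1159 + 1 × 435.33 ≈ 1594.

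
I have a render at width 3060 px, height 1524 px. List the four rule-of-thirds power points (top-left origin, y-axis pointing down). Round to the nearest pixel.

One third of 3060 is 1020; one third of 1524 is 508.
Vertical third lines at x = 1020 and x = 2040; horizontal third lines at y = 508 and y = 1016.

(1020, 508), (2040, 508), (1020, 1016), (2040, 1016)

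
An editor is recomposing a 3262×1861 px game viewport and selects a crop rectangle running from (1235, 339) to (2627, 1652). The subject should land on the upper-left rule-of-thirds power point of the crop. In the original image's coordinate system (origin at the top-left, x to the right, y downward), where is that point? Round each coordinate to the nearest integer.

x = 1699 px, y = 777 px

Crop width = 2627 − 1235 = 1392 px; one third is 464.00 px.
Crop height = 1652 − 339 = 1313 px; one third is 437.67 px.
The upper-left point is one-third across and one-third down within the crop:
x = 1235 + 1 × 464.00 ≈ 1699; y = 339 + 1 × 437.67 ≈ 777.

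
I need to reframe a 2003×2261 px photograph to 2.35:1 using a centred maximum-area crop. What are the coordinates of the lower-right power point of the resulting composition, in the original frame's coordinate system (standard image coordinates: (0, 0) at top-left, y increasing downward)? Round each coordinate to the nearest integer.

x = 1335 px, y = 1273 px

2003/2261 < 2.35/1, so the 2.35:1 crop keeps the full width 2003 and trims height to 2003 × 1/2.35 = 852.34 px.
Top offset = (2261 − 852.34)/2 = 704.33 px; left offset = 0.
Lower-right is two-thirds across and two-thirds down within the crop:
x = 0.00 + 2 × 2003.00/3 ≈ 1335; y = 704.33 + 2 × 852.34/3 ≈ 1273.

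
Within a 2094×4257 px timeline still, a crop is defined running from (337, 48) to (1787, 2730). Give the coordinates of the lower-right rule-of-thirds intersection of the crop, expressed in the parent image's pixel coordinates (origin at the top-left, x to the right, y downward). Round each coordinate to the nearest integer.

Crop width = 1787 − 337 = 1450 px; one third is 483.33 px.
Crop height = 2730 − 48 = 2682 px; one third is 894.00 px.
The lower-right point is two-thirds across and two-thirds down within the crop:
x = 337 + 2 × 483.33 ≈ 1304; y = 48 + 2 × 894.00 ≈ 1836.

(1304, 1836)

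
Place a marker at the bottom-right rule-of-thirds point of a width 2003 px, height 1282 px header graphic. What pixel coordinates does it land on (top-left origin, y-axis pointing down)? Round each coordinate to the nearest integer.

The bottom-right point sits two-thirds of the way across and two-thirds of the way down.
x = 2 × 2003/3 ≈ 1335; y = 2 × 1282/3 ≈ 855.

x = 1335 px, y = 855 px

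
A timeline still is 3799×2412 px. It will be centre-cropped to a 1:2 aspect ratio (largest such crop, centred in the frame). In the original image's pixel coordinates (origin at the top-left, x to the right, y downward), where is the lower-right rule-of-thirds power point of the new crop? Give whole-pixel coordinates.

x = 2101 px, y = 1608 px

3799/2412 > 1/2, so the 1:2 crop keeps the full height 2412 and trims width to 2412 × 1/2 = 1206.00 px.
Left offset = (3799 − 1206.00)/2 = 1296.50 px; top offset = 0.
Lower-right is two-thirds across and two-thirds down within the crop:
x = 1296.50 + 2 × 1206.00/3 ≈ 2101; y = 0.00 + 2 × 2412.00/3 ≈ 1608.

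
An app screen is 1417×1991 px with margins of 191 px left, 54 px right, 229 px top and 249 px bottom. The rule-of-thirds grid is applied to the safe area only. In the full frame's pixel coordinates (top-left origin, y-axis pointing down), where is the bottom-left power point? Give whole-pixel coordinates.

Content width = 1417 − 191 − 54 = 1172 px; content height = 1991 − 229 − 249 = 1513 px.
Bottom-left is one-third across and two-thirds down within the safe area.
x = 191 + 1 × 1172/3 = 191 + 390.67 ≈ 582
y = 229 + 2 × 1513/3 = 229 + 1008.67 ≈ 1238

x = 582 px, y = 1238 px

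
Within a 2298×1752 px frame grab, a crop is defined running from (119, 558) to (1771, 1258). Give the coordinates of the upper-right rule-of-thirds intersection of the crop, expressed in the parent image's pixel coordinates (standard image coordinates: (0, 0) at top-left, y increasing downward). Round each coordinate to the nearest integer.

(1220, 791)

Crop width = 1771 − 119 = 1652 px; one third is 550.67 px.
Crop height = 1258 − 558 = 700 px; one third is 233.33 px.
The upper-right point is two-thirds across and one-third down within the crop:
x = 119 + 2 × 550.67 ≈ 1220; y = 558 + 1 × 233.33 ≈ 791.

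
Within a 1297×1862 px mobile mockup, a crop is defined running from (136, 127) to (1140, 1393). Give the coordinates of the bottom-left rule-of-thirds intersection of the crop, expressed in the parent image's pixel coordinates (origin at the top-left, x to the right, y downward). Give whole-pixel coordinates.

Crop width = 1140 − 136 = 1004 px; one third is 334.67 px.
Crop height = 1393 − 127 = 1266 px; one third is 422.00 px.
The bottom-left point is one-third across and two-thirds down within the crop:
x = 136 + 1 × 334.67 ≈ 471; y = 127 + 2 × 422.00 ≈ 971.

(471, 971)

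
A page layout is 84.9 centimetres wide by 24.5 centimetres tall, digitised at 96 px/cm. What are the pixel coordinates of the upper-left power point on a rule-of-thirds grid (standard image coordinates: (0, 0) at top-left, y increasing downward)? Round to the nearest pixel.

In pixels the canvas is 84.9 × 96 = 8150.4 wide and 24.5 × 96 = 2352 tall.
The upper-left point is one-third across and one-third down:
x = 1 × 8150.4/3 ≈ 2717; y = 1 × 2352/3 ≈ 784.

(2717, 784)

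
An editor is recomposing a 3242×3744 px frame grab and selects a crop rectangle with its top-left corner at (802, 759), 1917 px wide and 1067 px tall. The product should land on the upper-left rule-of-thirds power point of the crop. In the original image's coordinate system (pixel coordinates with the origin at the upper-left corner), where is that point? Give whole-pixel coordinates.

x = 1441 px, y = 1115 px

One third of the crop width 1917 is 639.00 px.
One third of the crop height 1067 is 355.67 px.
The upper-left point is one-third across and one-third down within the crop:
x = 802 + 1 × 639.00 ≈ 1441; y = 759 + 1 × 355.67 ≈ 1115.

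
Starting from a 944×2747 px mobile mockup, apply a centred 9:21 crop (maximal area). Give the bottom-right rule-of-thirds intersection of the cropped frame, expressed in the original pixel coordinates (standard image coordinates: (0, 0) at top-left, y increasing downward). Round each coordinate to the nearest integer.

944/2747 < 9/21, so the 9:21 crop keeps the full width 944 and trims height to 944 × 21/9 = 2202.67 px.
Top offset = (2747 − 2202.67)/2 = 272.17 px; left offset = 0.
Bottom-right is two-thirds across and two-thirds down within the crop:
x = 0.00 + 2 × 944.00/3 ≈ 629; y = 272.17 + 2 × 2202.67/3 ≈ 1741.

(629, 1741)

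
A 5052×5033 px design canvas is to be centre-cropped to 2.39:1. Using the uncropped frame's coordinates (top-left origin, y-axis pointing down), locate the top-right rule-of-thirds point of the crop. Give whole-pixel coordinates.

x = 3368 px, y = 2164 px

5052/5033 < 2.39/1, so the 2.39:1 crop keeps the full width 5052 and trims height to 5052 × 1/2.39 = 2113.81 px.
Top offset = (5033 − 2113.81)/2 = 1459.60 px; left offset = 0.
Top-right is two-thirds across and one-third down within the crop:
x = 0.00 + 2 × 5052.00/3 ≈ 3368; y = 1459.60 + 1 × 2113.81/3 ≈ 2164.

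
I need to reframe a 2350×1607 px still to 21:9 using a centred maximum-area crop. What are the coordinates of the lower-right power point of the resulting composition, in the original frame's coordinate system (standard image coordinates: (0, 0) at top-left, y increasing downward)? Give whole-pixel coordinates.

2350/1607 < 21/9, so the 21:9 crop keeps the full width 2350 and trims height to 2350 × 9/21 = 1007.14 px.
Top offset = (1607 − 1007.14)/2 = 299.93 px; left offset = 0.
Lower-right is two-thirds across and two-thirds down within the crop:
x = 0.00 + 2 × 2350.00/3 ≈ 1567; y = 299.93 + 2 × 1007.14/3 ≈ 971.

(1567, 971)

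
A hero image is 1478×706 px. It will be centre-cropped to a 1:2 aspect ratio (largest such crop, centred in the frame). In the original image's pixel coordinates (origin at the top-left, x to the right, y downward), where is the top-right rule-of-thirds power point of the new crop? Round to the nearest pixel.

x = 798 px, y = 235 px

1478/706 > 1/2, so the 1:2 crop keeps the full height 706 and trims width to 706 × 1/2 = 353.00 px.
Left offset = (1478 − 353.00)/2 = 562.50 px; top offset = 0.
Top-right is two-thirds across and one-third down within the crop:
x = 562.50 + 2 × 353.00/3 ≈ 798; y = 0.00 + 1 × 706.00/3 ≈ 235.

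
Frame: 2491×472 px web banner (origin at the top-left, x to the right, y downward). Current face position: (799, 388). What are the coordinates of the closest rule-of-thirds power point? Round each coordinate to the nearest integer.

Third lines: x ∈ {830, 1661}, y ∈ {157, 315}.
799 is closer to x = 830; 388 is closer to y = 315.
So the nearest intersection is the lower-left power point.

(830, 315)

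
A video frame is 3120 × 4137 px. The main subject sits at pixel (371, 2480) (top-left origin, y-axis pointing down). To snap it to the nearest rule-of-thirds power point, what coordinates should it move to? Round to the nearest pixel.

(1040, 2758)

Third lines: x ∈ {1040, 2080}, y ∈ {1379, 2758}.
371 is closer to x = 1040; 2480 is closer to y = 2758.
So the nearest intersection is the lower-left power point.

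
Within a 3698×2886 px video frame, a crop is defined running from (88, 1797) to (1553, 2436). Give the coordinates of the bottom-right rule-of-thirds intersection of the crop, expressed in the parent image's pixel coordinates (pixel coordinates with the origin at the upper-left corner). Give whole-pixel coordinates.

x = 1065 px, y = 2223 px

Crop width = 1553 − 88 = 1465 px; one third is 488.33 px.
Crop height = 2436 − 1797 = 639 px; one third is 213.00 px.
The bottom-right point is two-thirds across and two-thirds down within the crop:
x = 88 + 2 × 488.33 ≈ 1065; y = 1797 + 2 × 213.00 ≈ 2223.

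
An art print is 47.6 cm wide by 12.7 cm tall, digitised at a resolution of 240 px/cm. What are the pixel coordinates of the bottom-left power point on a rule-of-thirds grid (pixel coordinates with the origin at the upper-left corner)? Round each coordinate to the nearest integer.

x = 3808 px, y = 2032 px

In pixels the canvas is 47.6 × 240 = 11424 wide and 12.7 × 240 = 3048 tall.
The bottom-left point is one-third across and two-thirds down:
x = 1 × 11424/3 ≈ 3808; y = 2 × 3048/3 ≈ 2032.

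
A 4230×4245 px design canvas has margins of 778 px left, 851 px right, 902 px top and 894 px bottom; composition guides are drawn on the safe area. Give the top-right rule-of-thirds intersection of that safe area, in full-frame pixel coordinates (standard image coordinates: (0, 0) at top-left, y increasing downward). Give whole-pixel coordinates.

x = 2512 px, y = 1718 px

Content width = 4230 − 778 − 851 = 2601 px; content height = 4245 − 902 − 894 = 2449 px.
Top-right is two-thirds across and one-third down within the safe area.
x = 778 + 2 × 2601/3 = 778 + 1734.00 ≈ 2512
y = 902 + 1 × 2449/3 = 902 + 816.33 ≈ 1718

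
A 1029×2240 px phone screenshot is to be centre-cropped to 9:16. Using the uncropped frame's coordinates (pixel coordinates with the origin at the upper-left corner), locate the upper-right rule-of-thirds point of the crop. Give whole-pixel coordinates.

x = 686 px, y = 815 px

1029/2240 < 9/16, so the 9:16 crop keeps the full width 1029 and trims height to 1029 × 16/9 = 1829.33 px.
Top offset = (2240 − 1829.33)/2 = 205.33 px; left offset = 0.
Upper-right is two-thirds across and one-third down within the crop:
x = 0.00 + 2 × 1029.00/3 ≈ 686; y = 205.33 + 1 × 1829.33/3 ≈ 815.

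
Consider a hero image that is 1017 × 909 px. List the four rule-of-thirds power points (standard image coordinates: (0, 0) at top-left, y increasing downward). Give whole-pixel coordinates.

One third of 1017 is 339; one third of 909 is 303.
Vertical third lines at x = 339 and x = 678; horizontal third lines at y = 303 and y = 606.

(339, 303), (678, 303), (339, 606), (678, 606)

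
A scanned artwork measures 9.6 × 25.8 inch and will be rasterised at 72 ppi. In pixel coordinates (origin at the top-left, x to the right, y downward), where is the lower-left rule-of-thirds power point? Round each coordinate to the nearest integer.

In pixels the canvas is 9.6 × 72 = 691.2 wide and 25.8 × 72 = 1857.6 tall.
The lower-left point is one-third across and two-thirds down:
x = 1 × 691.2/3 ≈ 230; y = 2 × 1857.6/3 ≈ 1238.

x = 230 px, y = 1238 px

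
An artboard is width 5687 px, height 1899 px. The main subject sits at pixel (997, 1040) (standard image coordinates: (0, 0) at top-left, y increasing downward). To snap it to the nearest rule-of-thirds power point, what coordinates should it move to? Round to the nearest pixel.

x = 1896 px, y = 1266 px

Third lines: x ∈ {1896, 3791}, y ∈ {633, 1266}.
997 is closer to x = 1896; 1040 is closer to y = 1266.
So the nearest intersection is the lower-left power point.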